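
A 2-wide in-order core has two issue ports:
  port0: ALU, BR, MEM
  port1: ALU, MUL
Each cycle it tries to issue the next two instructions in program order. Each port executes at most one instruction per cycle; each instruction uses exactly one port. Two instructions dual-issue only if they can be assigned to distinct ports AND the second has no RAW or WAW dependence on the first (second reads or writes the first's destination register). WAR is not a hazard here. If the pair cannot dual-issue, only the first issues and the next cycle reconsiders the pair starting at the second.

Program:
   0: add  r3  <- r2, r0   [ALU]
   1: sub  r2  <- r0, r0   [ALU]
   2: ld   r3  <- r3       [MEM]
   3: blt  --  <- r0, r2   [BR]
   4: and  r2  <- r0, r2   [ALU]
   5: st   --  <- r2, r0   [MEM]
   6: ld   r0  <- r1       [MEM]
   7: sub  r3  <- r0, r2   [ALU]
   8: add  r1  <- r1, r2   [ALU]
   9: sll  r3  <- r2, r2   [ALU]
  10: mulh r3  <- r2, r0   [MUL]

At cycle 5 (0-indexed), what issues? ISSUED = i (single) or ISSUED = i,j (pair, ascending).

[0] i0+i1  add.ALU/sub.ALU  -- 2-wide
[1] i2  ld.MEM  -- no-port MEM/BR
[2] i3+i4  blt.BR/and.ALU  -- 2-wide
[3] i5  st.MEM  -- no-port MEM/MEM
[4] i6  ld.MEM  -- RAW r0
[5] i7+i8  sub.ALU/add.ALU  -- 2-wide
[6] i9  sll.ALU  -- WAW r3
[7] i10  mulh.MUL  -- tail

ISSUED = 7,8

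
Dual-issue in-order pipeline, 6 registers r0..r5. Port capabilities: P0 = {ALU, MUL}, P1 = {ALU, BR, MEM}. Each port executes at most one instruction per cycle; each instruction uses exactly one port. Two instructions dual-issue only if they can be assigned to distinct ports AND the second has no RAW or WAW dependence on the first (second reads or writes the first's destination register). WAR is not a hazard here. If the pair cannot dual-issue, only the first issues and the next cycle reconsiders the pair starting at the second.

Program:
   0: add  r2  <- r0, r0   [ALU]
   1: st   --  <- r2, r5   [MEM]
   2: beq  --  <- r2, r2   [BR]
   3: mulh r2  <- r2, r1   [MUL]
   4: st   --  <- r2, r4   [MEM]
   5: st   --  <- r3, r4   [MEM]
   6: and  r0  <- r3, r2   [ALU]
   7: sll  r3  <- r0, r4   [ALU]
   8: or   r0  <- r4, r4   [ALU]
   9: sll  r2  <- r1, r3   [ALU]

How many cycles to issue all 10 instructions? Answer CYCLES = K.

CYCLES = 7

#0 head=0: add i0 RAW r2
#1 head=1: st i1 no-port MEM/BR
#2 head=2: beq;mulh i2&i3 2-wide
#3 head=4: st i4 no-port MEM/MEM
#4 head=5: st;and i5&i6 2-wide
#5 head=7: sll;or i7&i8 2-wide
#6 head=9: sll i9 tail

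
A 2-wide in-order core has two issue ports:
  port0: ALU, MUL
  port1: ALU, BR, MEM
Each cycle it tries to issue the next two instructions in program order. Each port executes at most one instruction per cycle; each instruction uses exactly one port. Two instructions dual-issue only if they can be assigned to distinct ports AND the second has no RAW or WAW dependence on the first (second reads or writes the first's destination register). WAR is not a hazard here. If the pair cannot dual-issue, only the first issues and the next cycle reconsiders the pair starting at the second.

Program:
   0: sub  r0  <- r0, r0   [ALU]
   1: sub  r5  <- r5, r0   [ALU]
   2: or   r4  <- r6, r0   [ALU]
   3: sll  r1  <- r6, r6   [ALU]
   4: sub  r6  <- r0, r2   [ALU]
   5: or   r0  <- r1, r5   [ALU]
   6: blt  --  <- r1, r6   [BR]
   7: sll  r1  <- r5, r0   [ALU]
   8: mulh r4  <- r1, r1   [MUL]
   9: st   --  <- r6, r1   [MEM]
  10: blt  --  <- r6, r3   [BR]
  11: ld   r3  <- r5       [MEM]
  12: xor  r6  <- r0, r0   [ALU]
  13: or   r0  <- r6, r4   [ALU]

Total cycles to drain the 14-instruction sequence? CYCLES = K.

0. sub.ALU @i0  | RAW r0
1. sub.ALU or.ALU @i1&i2  | pair
2. sll.ALU sub.ALU @i3&i4  | pair
3. or.ALU blt.BR @i5&i6  | pair
4. sll.ALU @i7  | RAW r1
5. mulh.MUL st.MEM @i8&i9  | pair
6. blt.BR @i10  | no-port BR/MEM
7. ld.MEM xor.ALU @i11&i12  | pair
8. or.ALU @i13  | tail

CYCLES = 9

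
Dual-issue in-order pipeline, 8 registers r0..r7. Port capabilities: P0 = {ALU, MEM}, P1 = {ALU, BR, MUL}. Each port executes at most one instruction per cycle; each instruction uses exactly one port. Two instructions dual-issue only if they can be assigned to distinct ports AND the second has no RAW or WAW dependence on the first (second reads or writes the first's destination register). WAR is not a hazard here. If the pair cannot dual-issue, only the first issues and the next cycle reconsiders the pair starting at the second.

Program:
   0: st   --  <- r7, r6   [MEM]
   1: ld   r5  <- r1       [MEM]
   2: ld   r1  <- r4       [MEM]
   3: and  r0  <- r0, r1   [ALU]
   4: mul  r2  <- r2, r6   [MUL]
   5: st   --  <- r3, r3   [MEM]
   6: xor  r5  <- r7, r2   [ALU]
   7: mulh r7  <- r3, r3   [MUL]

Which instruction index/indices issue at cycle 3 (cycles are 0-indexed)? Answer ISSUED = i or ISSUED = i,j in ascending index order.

ISSUED = 3,4

  cy0 -> i0 (st) no-port MEM/MEM
  cy1 -> i1 (ld) no-port MEM/MEM
  cy2 -> i2 (ld) RAW r1
  cy3 -> i3&i4 (and/mul) 2-wide
  cy4 -> i5&i6 (st/xor) 2-wide
  cy5 -> i7 (mulh) tail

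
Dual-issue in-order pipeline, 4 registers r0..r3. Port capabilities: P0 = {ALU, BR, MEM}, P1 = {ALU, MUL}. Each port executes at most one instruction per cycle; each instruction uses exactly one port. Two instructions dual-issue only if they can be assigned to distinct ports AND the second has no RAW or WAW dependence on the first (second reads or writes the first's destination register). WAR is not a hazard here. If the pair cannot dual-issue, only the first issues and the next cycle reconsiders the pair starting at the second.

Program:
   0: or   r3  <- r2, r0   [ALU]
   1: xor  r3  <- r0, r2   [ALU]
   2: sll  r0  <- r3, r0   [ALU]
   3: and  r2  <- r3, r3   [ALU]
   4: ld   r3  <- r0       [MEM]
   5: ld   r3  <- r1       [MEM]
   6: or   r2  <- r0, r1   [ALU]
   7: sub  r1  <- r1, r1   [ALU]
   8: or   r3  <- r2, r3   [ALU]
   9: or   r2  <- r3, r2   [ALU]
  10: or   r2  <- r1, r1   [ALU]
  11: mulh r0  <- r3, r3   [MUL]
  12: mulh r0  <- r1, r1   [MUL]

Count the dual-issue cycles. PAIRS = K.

PAIRS = 4

[0] i0  or  -- WAW r3
[1] i1  xor  -- RAW r3
[2] i2,i3  sll and  -- dual
[3] i4  ld  -- no-port MEM/MEM
[4] i5,i6  ld or  -- dual
[5] i7,i8  sub or  -- dual
[6] i9  or  -- WAW r2
[7] i10,i11  or mulh  -- dual
[8] i12  mulh  -- tail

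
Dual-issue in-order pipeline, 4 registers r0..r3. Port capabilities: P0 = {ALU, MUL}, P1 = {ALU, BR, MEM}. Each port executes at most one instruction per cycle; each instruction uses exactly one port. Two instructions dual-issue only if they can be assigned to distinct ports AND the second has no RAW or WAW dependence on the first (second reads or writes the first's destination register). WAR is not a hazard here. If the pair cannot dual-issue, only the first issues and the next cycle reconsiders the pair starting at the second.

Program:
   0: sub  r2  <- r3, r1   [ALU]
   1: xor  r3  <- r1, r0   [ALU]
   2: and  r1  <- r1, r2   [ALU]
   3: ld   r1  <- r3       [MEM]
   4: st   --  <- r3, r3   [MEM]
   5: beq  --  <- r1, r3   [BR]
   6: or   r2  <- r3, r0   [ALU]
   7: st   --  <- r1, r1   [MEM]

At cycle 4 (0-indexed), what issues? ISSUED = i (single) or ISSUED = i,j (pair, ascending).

  cy0 -> i0,i1 (sub.ALU xor.ALU) 2-wide
  cy1 -> i2 (and.ALU) WAW r1
  cy2 -> i3 (ld.MEM) no-port MEM/MEM
  cy3 -> i4 (st.MEM) no-port MEM/BR
  cy4 -> i5,i6 (beq.BR or.ALU) 2-wide
  cy5 -> i7 (st.MEM) tail

ISSUED = 5,6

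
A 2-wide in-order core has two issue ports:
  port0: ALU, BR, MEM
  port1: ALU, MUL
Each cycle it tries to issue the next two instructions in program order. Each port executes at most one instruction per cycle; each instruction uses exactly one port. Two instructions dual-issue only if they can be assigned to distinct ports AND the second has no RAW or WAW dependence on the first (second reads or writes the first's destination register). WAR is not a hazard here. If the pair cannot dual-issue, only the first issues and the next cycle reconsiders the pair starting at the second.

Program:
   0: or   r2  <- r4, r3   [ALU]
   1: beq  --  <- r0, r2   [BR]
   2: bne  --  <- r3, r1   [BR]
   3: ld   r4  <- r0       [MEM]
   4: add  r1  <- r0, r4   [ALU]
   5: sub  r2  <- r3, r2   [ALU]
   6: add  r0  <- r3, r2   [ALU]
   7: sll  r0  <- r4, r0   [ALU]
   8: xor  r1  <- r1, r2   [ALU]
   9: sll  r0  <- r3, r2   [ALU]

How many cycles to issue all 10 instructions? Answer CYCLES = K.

CYCLES = 8

0. or.ALU @i0  | RAW r2
1. beq.BR @i1  | no-port BR/BR
2. bne.BR @i2  | no-port BR/MEM
3. ld.MEM @i3  | RAW r4
4. add.ALU sub.ALU @i4,i5  | dual
5. add.ALU @i6  | RAW+WAW r0
6. sll.ALU xor.ALU @i7,i8  | dual
7. sll.ALU @i9  | tail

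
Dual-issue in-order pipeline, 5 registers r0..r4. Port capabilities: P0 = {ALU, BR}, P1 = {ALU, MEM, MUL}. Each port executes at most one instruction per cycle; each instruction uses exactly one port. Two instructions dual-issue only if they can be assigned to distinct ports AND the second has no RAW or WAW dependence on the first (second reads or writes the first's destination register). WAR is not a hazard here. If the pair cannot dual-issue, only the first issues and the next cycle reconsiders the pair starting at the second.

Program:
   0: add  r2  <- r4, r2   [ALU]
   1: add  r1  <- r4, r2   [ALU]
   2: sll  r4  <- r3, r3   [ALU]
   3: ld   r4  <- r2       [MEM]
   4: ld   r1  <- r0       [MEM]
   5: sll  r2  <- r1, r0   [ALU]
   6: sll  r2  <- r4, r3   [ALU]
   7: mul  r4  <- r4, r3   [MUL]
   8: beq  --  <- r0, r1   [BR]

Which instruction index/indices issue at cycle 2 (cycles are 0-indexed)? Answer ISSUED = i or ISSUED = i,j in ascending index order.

ISSUED = 3

[0] i0  add  -- RAW r2
[1] i1/i2  add+sll  -- 2-wide
[2] i3  ld  -- no-port MEM/MEM
[3] i4  ld  -- RAW r1
[4] i5  sll  -- WAW r2
[5] i6/i7  sll+mul  -- 2-wide
[6] i8  beq  -- tail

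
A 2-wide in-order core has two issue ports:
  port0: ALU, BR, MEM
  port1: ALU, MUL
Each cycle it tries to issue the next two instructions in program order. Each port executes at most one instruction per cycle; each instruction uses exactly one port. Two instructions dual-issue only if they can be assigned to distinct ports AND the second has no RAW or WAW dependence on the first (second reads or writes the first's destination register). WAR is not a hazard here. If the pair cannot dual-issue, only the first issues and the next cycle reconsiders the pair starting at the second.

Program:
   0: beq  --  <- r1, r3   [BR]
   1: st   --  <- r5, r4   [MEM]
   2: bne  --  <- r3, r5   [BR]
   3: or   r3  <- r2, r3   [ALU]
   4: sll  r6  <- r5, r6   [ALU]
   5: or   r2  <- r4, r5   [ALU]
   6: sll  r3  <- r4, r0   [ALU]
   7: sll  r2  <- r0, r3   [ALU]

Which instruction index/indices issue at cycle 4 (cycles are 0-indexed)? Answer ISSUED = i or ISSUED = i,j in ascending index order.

t=0 i0:beq ; no-port BR/MEM
t=1 i1:st ; no-port MEM/BR
t=2 i2,i3:bne+or ; pair
t=3 i4,i5:sll+or ; pair
t=4 i6:sll ; RAW r3
t=5 i7:sll ; tail

ISSUED = 6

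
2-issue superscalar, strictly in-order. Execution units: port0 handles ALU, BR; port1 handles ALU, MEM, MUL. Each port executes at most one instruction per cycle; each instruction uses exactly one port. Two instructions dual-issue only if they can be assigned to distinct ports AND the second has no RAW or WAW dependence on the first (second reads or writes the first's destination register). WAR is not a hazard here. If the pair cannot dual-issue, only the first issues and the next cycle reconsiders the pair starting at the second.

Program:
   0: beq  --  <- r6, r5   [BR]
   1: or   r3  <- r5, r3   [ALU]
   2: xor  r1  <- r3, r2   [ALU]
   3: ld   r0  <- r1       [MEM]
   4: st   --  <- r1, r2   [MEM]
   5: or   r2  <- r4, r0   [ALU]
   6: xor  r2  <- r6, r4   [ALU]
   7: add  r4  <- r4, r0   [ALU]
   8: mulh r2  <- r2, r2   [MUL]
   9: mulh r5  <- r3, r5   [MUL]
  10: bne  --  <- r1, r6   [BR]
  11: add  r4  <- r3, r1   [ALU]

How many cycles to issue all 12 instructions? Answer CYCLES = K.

CYCLES = 8

0. beq or @i0+i1  | dual
1. xor @i2  | RAW r1
2. ld @i3  | no-port MEM/MEM
3. st or @i4+i5  | dual
4. xor add @i6+i7  | dual
5. mulh @i8  | no-port MUL/MUL
6. mulh bne @i9+i10  | dual
7. add @i11  | tail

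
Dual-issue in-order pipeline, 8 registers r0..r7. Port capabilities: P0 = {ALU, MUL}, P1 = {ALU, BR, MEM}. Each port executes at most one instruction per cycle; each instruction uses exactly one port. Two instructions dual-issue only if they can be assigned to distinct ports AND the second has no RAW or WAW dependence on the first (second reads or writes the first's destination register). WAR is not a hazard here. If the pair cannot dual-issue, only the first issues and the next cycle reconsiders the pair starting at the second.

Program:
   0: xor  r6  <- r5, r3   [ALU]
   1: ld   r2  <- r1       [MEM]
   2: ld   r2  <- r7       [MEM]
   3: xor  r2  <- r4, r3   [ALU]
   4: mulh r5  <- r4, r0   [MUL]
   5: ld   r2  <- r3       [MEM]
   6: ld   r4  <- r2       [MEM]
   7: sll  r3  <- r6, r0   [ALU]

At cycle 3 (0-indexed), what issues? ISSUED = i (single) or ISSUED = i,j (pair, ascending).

t=0 i0+i1:xor.ALU ld.MEM ; pair
t=1 i2:ld.MEM ; WAW r2
t=2 i3+i4:xor.ALU mulh.MUL ; pair
t=3 i5:ld.MEM ; no-port MEM/MEM
t=4 i6+i7:ld.MEM sll.ALU ; pair

ISSUED = 5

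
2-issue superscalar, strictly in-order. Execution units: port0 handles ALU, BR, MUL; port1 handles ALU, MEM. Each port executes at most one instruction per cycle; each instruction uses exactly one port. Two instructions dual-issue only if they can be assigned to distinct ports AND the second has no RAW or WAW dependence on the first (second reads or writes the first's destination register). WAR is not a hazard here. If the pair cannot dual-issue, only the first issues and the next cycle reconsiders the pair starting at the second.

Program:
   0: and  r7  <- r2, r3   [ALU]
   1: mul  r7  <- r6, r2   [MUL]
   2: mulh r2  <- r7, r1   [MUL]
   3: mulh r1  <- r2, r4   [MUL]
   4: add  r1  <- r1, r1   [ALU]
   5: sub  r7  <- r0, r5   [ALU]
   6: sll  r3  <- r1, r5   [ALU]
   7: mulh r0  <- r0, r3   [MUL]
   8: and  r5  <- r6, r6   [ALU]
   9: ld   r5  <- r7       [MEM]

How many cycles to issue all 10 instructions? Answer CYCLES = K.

CYCLES = 8

0. and.ALU @i0  | WAW r7
1. mul.MUL @i1  | no-port MUL/MUL
2. mulh.MUL @i2  | no-port MUL/MUL
3. mulh.MUL @i3  | RAW+WAW r1
4. add.ALU sub.ALU @i4,i5  | 2-wide
5. sll.ALU @i6  | RAW r3
6. mulh.MUL and.ALU @i7,i8  | 2-wide
7. ld.MEM @i9  | tail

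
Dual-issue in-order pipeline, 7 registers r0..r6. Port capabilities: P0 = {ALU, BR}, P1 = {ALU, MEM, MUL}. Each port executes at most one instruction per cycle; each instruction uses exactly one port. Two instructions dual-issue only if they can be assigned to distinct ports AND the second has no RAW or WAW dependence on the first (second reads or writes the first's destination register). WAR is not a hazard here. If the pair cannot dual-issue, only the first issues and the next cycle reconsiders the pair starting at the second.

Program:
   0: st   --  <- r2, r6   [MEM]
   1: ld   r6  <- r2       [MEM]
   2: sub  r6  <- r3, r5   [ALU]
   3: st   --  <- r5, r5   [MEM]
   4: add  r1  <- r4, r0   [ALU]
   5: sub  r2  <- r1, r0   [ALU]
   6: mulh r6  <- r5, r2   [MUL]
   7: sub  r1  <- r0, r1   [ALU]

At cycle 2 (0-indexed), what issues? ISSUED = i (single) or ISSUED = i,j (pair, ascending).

ISSUED = 2,3

[0] i0  st  -- no-port MEM/MEM
[1] i1  ld  -- WAW r6
[2] i2&i3  sub/st  -- dual
[3] i4  add  -- RAW r1
[4] i5  sub  -- RAW r2
[5] i6&i7  mulh/sub  -- dual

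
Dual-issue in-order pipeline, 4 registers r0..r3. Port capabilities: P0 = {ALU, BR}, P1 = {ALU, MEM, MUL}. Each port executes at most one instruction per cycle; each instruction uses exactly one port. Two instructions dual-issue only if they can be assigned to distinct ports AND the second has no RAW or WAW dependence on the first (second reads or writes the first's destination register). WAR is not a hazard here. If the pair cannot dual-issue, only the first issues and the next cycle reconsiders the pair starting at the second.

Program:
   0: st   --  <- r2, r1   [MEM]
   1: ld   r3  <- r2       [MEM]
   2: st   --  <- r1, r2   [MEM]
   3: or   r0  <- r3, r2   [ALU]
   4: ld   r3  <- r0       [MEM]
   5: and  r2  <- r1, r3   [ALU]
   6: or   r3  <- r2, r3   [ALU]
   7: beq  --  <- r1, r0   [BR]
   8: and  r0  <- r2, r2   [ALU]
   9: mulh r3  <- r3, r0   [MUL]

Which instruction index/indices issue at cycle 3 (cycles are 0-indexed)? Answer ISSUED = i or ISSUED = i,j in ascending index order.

0. st.MEM @i0  | no-port MEM/MEM
1. ld.MEM @i1  | no-port MEM/MEM
2. st.MEM/or.ALU @i2&i3  | dual
3. ld.MEM @i4  | RAW r3
4. and.ALU @i5  | RAW r2
5. or.ALU/beq.BR @i6&i7  | dual
6. and.ALU @i8  | RAW r0
7. mulh.MUL @i9  | tail

ISSUED = 4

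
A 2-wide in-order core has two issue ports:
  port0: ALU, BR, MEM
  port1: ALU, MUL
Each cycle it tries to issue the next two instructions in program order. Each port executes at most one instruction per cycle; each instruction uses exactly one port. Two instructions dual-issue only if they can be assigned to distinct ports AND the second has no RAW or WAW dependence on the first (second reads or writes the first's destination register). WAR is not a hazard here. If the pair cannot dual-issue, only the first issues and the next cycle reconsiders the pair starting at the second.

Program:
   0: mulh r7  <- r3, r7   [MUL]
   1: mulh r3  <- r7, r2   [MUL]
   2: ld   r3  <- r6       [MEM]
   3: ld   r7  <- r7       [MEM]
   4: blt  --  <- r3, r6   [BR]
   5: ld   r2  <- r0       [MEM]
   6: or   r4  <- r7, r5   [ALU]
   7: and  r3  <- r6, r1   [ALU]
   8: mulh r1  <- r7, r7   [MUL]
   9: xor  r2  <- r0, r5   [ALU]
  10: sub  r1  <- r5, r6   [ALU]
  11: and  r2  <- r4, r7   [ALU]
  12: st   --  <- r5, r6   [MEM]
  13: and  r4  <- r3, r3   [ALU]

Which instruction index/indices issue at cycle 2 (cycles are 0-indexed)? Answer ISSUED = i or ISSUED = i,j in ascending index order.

ISSUED = 2

  cy0 -> i0 (mulh) no-port MUL/MUL
  cy1 -> i1 (mulh) WAW r3
  cy2 -> i2 (ld) no-port MEM/MEM
  cy3 -> i3 (ld) no-port MEM/BR
  cy4 -> i4 (blt) no-port BR/MEM
  cy5 -> i5/i6 (ld+or) 2-wide
  cy6 -> i7/i8 (and+mulh) 2-wide
  cy7 -> i9/i10 (xor+sub) 2-wide
  cy8 -> i11/i12 (and+st) 2-wide
  cy9 -> i13 (and) tail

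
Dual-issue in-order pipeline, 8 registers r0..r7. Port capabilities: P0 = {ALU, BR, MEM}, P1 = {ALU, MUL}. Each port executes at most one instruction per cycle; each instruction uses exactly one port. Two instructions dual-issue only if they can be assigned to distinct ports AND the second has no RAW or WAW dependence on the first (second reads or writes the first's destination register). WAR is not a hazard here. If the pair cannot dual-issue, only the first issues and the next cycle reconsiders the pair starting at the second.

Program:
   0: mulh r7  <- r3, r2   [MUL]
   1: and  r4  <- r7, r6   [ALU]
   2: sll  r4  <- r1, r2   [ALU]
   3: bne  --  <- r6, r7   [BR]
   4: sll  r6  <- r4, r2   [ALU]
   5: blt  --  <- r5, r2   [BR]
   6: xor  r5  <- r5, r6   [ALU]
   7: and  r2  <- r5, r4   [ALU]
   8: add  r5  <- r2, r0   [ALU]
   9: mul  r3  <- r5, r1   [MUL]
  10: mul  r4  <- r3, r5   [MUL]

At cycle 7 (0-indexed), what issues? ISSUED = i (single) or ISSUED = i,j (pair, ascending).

ISSUED = 9

[0] i0  mulh  -- RAW r7
[1] i1  and  -- WAW r4
[2] i2,i3  sll bne  -- 2-wide
[3] i4,i5  sll blt  -- 2-wide
[4] i6  xor  -- RAW r5
[5] i7  and  -- RAW r2
[6] i8  add  -- RAW r5
[7] i9  mul  -- no-port MUL/MUL
[8] i10  mul  -- tail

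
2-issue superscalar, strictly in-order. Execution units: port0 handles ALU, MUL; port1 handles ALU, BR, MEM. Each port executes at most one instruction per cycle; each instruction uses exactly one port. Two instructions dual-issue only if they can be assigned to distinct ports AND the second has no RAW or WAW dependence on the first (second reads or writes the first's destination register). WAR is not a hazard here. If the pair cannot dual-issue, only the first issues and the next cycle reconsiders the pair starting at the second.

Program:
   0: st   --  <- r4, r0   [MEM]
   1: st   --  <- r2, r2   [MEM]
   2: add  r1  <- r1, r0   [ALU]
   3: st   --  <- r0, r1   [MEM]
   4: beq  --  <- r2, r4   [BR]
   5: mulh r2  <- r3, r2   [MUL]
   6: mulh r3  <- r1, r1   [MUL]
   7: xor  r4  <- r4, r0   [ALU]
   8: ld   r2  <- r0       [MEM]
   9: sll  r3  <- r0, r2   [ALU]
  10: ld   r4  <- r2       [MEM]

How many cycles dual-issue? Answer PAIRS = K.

PAIRS = 4

  cy0 -> i0 (st.MEM) no-port MEM/MEM
  cy1 -> i1/i2 (st.MEM add.ALU) dual
  cy2 -> i3 (st.MEM) no-port MEM/BR
  cy3 -> i4/i5 (beq.BR mulh.MUL) dual
  cy4 -> i6/i7 (mulh.MUL xor.ALU) dual
  cy5 -> i8 (ld.MEM) RAW r2
  cy6 -> i9/i10 (sll.ALU ld.MEM) dual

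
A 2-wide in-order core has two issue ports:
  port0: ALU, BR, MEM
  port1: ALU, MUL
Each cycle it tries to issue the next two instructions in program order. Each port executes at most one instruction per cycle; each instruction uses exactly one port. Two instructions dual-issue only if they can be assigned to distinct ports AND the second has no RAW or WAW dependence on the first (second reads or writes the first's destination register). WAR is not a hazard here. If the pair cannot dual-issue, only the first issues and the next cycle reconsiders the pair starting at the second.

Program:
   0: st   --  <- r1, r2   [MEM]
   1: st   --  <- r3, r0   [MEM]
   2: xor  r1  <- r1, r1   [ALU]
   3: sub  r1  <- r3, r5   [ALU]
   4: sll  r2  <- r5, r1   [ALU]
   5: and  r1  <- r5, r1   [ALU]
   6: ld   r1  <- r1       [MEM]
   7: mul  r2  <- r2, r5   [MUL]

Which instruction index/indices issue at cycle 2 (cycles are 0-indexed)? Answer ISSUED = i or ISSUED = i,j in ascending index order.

ISSUED = 3

#0 head=0: st i0 no-port MEM/MEM
#1 head=1: st;xor i1+i2 dual
#2 head=3: sub i3 RAW r1
#3 head=4: sll;and i4+i5 dual
#4 head=6: ld;mul i6+i7 dual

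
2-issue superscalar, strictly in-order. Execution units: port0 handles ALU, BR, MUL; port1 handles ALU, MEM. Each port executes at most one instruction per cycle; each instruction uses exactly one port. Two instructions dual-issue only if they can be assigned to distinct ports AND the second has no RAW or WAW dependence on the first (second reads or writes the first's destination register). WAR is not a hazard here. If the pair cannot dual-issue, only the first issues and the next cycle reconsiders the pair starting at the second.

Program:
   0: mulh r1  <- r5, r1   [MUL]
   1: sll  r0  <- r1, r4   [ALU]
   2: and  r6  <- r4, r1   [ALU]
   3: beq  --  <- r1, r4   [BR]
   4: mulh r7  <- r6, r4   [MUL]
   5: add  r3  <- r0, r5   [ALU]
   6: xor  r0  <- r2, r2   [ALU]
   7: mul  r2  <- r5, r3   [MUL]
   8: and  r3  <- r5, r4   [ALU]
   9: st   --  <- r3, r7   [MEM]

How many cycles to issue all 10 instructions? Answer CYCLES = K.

0. mulh @i0  | RAW r1
1. sll;and @i1+i2  | dual
2. beq @i3  | no-port BR/MUL
3. mulh;add @i4+i5  | dual
4. xor;mul @i6+i7  | dual
5. and @i8  | RAW r3
6. st @i9  | tail

CYCLES = 7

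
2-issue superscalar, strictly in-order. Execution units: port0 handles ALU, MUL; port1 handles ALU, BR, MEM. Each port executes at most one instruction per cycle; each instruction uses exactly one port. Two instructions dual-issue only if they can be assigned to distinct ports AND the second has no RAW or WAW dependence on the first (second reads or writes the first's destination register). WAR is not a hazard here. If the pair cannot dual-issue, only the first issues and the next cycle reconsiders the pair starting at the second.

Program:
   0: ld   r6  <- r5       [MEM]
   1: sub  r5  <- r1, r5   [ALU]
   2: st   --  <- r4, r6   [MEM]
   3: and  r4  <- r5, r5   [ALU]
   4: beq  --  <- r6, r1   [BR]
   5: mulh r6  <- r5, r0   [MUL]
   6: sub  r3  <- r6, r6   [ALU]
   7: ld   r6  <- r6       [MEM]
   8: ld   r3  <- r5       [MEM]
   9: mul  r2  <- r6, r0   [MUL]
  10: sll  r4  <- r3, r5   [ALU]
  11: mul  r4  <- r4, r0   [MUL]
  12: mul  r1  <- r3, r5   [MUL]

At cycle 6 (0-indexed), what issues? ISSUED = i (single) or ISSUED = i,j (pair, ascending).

[0] i0,i1  ld.MEM sub.ALU  -- 2-wide
[1] i2,i3  st.MEM and.ALU  -- 2-wide
[2] i4,i5  beq.BR mulh.MUL  -- 2-wide
[3] i6,i7  sub.ALU ld.MEM  -- 2-wide
[4] i8,i9  ld.MEM mul.MUL  -- 2-wide
[5] i10  sll.ALU  -- RAW+WAW r4
[6] i11  mul.MUL  -- no-port MUL/MUL
[7] i12  mul.MUL  -- tail

ISSUED = 11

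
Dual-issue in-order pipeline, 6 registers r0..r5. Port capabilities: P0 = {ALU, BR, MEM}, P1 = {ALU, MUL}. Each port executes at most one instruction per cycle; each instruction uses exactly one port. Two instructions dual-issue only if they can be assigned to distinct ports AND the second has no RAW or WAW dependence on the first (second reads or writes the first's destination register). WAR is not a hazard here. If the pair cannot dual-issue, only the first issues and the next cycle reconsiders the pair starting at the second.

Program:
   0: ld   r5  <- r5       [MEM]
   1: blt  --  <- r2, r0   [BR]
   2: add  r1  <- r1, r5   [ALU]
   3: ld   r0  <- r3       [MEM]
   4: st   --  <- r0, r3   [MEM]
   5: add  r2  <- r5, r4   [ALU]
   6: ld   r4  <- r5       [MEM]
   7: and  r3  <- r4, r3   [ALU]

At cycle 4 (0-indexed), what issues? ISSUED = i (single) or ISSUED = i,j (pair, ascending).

ISSUED = 6

[0] i0  ld  -- no-port MEM/BR
[1] i1/i2  blt;add  -- dual
[2] i3  ld  -- no-port MEM/MEM
[3] i4/i5  st;add  -- dual
[4] i6  ld  -- RAW r4
[5] i7  and  -- tail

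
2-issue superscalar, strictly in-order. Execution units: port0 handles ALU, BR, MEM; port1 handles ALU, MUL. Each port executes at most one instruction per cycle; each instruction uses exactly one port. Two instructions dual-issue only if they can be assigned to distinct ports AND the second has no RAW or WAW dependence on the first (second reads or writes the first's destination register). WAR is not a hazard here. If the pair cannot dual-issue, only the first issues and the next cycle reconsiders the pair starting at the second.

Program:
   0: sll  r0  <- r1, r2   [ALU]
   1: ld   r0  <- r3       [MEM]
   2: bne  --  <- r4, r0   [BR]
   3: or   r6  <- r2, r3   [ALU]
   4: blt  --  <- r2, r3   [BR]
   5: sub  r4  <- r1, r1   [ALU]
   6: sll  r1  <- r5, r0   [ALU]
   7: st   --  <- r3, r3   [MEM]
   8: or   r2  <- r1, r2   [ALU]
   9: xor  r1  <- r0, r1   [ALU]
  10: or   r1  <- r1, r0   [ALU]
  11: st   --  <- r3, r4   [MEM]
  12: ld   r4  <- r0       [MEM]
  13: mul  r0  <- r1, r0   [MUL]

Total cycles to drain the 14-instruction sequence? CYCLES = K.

c0: i0 sll.ALU  WAW r0
c1: i1 ld.MEM  no-port MEM/BR
c2: i2,i3 bne.BR/or.ALU  pair
c3: i4,i5 blt.BR/sub.ALU  pair
c4: i6,i7 sll.ALU/st.MEM  pair
c5: i8,i9 or.ALU/xor.ALU  pair
c6: i10,i11 or.ALU/st.MEM  pair
c7: i12,i13 ld.MEM/mul.MUL  pair

CYCLES = 8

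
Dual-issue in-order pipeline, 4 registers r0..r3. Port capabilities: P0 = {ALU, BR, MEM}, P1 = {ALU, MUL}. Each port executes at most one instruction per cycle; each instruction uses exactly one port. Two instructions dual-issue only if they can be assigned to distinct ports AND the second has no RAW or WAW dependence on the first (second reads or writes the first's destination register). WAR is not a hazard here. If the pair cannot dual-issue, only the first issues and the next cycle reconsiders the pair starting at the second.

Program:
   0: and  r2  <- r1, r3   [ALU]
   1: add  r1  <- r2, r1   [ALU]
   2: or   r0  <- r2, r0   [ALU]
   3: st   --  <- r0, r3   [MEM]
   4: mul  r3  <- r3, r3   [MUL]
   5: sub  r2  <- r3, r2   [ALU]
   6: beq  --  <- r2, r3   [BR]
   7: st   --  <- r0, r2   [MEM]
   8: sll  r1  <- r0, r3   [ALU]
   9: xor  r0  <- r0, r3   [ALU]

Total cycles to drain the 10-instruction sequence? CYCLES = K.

CYCLES = 7

[0] i0  and.ALU  -- RAW r2
[1] i1&i2  add.ALU/or.ALU  -- pair
[2] i3&i4  st.MEM/mul.MUL  -- pair
[3] i5  sub.ALU  -- RAW r2
[4] i6  beq.BR  -- no-port BR/MEM
[5] i7&i8  st.MEM/sll.ALU  -- pair
[6] i9  xor.ALU  -- tail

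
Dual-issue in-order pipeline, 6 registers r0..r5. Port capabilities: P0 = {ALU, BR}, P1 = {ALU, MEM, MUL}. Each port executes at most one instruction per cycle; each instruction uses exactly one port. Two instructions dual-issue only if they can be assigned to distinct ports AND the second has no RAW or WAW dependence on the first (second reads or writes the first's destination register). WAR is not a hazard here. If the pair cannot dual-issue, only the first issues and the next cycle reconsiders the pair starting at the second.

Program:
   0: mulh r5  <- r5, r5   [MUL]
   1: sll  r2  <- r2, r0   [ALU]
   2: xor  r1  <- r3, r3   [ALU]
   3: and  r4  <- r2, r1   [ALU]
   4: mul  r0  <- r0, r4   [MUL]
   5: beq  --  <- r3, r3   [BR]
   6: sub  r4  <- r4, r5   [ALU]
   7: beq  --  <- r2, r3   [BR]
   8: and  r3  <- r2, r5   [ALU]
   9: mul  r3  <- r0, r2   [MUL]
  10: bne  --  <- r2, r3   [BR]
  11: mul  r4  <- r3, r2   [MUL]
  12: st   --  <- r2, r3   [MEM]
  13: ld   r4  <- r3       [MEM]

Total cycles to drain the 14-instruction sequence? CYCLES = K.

CYCLES = 10

t=0 i0,i1:mulh+sll ; pair
t=1 i2:xor ; RAW r1
t=2 i3:and ; RAW r4
t=3 i4,i5:mul+beq ; pair
t=4 i6,i7:sub+beq ; pair
t=5 i8:and ; WAW r3
t=6 i9:mul ; RAW r3
t=7 i10,i11:bne+mul ; pair
t=8 i12:st ; no-port MEM/MEM
t=9 i13:ld ; tail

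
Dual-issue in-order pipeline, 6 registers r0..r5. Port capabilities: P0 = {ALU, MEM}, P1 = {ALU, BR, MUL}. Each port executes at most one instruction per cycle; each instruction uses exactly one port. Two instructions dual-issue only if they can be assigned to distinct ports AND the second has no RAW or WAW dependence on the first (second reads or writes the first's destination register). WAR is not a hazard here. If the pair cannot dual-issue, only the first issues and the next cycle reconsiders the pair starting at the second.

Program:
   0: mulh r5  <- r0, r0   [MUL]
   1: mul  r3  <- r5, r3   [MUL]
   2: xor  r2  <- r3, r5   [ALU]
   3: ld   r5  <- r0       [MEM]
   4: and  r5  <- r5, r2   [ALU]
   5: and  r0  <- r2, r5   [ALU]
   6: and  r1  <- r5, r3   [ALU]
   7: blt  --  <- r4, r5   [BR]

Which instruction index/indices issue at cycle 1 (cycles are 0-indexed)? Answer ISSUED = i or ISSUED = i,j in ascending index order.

c0: i0 mulh  no-port MUL/MUL
c1: i1 mul  RAW r3
c2: i2&i3 xor;ld  dual
c3: i4 and  RAW r5
c4: i5&i6 and;and  dual
c5: i7 blt  tail

ISSUED = 1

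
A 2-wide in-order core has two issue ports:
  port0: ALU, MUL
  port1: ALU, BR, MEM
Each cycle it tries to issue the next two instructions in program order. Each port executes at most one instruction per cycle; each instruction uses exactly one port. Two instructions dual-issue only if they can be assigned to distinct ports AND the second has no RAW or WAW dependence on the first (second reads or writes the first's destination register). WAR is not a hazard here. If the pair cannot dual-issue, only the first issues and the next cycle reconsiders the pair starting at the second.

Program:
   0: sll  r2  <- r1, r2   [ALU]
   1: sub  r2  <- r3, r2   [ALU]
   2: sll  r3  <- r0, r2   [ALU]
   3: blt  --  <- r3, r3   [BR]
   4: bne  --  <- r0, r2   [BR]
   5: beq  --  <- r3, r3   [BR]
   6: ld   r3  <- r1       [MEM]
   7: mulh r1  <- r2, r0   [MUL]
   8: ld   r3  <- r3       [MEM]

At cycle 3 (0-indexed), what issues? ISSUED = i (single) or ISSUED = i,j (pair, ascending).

ISSUED = 3

c0: i0 sll.ALU  RAW+WAW r2
c1: i1 sub.ALU  RAW r2
c2: i2 sll.ALU  RAW r3
c3: i3 blt.BR  no-port BR/BR
c4: i4 bne.BR  no-port BR/BR
c5: i5 beq.BR  no-port BR/MEM
c6: i6,i7 ld.MEM mulh.MUL  pair
c7: i8 ld.MEM  tail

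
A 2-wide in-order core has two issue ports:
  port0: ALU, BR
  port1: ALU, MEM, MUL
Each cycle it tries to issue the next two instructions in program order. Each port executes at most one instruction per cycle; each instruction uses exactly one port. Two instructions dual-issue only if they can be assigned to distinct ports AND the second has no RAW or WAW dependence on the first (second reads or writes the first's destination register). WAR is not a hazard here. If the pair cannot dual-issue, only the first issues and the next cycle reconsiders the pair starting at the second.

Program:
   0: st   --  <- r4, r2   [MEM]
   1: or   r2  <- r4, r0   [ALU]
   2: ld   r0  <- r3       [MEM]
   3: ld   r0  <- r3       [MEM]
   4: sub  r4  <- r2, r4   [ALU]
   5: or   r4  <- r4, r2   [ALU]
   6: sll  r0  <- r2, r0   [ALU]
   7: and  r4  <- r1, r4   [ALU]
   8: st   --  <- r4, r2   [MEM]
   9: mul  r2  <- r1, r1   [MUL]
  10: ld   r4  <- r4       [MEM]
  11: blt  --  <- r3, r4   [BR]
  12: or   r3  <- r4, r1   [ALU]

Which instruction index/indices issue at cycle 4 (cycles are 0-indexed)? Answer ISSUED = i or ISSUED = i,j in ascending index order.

ISSUED = 7

#0 head=0: st.MEM or.ALU i0/i1 pair
#1 head=2: ld.MEM i2 no-port MEM/MEM
#2 head=3: ld.MEM sub.ALU i3/i4 pair
#3 head=5: or.ALU sll.ALU i5/i6 pair
#4 head=7: and.ALU i7 RAW r4
#5 head=8: st.MEM i8 no-port MEM/MUL
#6 head=9: mul.MUL i9 no-port MUL/MEM
#7 head=10: ld.MEM i10 RAW r4
#8 head=11: blt.BR or.ALU i11/i12 pair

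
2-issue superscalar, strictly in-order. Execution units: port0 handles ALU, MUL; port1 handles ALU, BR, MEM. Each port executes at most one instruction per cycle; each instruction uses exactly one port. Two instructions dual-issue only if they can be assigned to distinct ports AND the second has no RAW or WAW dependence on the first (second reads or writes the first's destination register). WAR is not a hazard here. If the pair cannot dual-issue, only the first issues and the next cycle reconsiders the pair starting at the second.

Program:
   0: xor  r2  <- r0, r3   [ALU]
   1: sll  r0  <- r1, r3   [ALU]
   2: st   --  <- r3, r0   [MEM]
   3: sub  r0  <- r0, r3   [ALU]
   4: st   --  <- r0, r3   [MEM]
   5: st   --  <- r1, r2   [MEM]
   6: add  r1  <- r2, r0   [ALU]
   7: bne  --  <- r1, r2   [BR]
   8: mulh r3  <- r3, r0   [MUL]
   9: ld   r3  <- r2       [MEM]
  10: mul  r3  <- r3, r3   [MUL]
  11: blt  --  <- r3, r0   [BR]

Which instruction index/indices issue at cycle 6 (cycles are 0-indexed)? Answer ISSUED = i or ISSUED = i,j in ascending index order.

c0: i0&i1 xor.ALU+sll.ALU  2-wide
c1: i2&i3 st.MEM+sub.ALU  2-wide
c2: i4 st.MEM  no-port MEM/MEM
c3: i5&i6 st.MEM+add.ALU  2-wide
c4: i7&i8 bne.BR+mulh.MUL  2-wide
c5: i9 ld.MEM  RAW+WAW r3
c6: i10 mul.MUL  RAW r3
c7: i11 blt.BR  tail

ISSUED = 10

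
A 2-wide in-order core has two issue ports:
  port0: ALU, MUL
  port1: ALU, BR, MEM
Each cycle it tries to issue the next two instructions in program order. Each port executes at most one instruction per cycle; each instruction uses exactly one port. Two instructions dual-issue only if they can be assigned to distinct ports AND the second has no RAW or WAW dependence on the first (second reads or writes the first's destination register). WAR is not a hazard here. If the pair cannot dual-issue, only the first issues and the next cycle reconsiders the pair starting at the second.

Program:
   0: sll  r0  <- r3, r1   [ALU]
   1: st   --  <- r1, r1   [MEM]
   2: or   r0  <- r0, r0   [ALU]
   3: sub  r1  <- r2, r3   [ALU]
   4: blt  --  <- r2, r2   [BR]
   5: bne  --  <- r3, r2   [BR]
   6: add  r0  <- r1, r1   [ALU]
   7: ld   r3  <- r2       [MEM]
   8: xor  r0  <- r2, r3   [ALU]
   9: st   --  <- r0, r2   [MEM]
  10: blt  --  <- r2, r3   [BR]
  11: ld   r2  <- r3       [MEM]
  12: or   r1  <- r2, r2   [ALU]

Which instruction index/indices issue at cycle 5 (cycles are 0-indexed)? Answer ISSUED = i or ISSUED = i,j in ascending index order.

ISSUED = 8

#0 head=0: sll.ALU;st.MEM i0/i1 2-wide
#1 head=2: or.ALU;sub.ALU i2/i3 2-wide
#2 head=4: blt.BR i4 no-port BR/BR
#3 head=5: bne.BR;add.ALU i5/i6 2-wide
#4 head=7: ld.MEM i7 RAW r3
#5 head=8: xor.ALU i8 RAW r0
#6 head=9: st.MEM i9 no-port MEM/BR
#7 head=10: blt.BR i10 no-port BR/MEM
#8 head=11: ld.MEM i11 RAW r2
#9 head=12: or.ALU i12 tail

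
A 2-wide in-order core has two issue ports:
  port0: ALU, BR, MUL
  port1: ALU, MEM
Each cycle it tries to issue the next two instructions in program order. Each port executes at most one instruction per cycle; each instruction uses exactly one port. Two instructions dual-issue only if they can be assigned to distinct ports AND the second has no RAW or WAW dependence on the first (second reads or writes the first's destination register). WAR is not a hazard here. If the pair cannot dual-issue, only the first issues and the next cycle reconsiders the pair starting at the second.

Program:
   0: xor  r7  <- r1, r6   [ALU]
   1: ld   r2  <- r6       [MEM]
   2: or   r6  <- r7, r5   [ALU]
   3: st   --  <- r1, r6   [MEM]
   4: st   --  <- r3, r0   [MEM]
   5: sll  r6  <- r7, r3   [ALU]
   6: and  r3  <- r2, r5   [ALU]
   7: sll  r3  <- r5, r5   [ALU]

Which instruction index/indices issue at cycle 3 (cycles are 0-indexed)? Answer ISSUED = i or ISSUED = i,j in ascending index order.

ISSUED = 4,5

#0 head=0: xor.ALU;ld.MEM i0,i1 2-wide
#1 head=2: or.ALU i2 RAW r6
#2 head=3: st.MEM i3 no-port MEM/MEM
#3 head=4: st.MEM;sll.ALU i4,i5 2-wide
#4 head=6: and.ALU i6 WAW r3
#5 head=7: sll.ALU i7 tail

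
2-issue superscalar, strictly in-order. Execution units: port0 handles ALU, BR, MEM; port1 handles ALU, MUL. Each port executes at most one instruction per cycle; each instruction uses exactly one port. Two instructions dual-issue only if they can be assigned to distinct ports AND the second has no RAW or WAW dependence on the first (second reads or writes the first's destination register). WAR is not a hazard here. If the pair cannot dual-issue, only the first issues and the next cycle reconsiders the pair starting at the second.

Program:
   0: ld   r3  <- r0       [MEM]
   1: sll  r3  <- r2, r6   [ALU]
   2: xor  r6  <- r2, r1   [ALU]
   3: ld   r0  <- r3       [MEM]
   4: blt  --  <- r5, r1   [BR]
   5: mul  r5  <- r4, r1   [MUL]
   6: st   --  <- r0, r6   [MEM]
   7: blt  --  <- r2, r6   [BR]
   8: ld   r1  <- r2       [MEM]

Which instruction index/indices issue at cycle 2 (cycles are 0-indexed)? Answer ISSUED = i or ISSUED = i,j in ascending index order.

  cy0 -> i0 (ld) WAW r3
  cy1 -> i1,i2 (sll/xor) 2-wide
  cy2 -> i3 (ld) no-port MEM/BR
  cy3 -> i4,i5 (blt/mul) 2-wide
  cy4 -> i6 (st) no-port MEM/BR
  cy5 -> i7 (blt) no-port BR/MEM
  cy6 -> i8 (ld) tail

ISSUED = 3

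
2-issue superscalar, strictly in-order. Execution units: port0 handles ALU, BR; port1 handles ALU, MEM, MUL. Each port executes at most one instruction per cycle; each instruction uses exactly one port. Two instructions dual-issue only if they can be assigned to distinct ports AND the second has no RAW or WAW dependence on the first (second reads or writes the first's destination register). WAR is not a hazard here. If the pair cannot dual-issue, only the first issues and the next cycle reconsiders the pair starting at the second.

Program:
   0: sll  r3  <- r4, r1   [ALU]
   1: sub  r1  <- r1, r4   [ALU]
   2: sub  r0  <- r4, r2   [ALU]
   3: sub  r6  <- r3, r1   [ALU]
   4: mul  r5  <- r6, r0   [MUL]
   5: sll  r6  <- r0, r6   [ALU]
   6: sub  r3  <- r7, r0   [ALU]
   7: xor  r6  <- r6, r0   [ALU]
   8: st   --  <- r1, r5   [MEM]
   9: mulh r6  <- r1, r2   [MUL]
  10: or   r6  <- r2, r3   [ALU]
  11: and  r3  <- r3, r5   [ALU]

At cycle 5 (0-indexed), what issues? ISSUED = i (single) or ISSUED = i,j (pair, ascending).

[0] i0,i1  sll sub  -- 2-wide
[1] i2,i3  sub sub  -- 2-wide
[2] i4,i5  mul sll  -- 2-wide
[3] i6,i7  sub xor  -- 2-wide
[4] i8  st  -- no-port MEM/MUL
[5] i9  mulh  -- WAW r6
[6] i10,i11  or and  -- 2-wide

ISSUED = 9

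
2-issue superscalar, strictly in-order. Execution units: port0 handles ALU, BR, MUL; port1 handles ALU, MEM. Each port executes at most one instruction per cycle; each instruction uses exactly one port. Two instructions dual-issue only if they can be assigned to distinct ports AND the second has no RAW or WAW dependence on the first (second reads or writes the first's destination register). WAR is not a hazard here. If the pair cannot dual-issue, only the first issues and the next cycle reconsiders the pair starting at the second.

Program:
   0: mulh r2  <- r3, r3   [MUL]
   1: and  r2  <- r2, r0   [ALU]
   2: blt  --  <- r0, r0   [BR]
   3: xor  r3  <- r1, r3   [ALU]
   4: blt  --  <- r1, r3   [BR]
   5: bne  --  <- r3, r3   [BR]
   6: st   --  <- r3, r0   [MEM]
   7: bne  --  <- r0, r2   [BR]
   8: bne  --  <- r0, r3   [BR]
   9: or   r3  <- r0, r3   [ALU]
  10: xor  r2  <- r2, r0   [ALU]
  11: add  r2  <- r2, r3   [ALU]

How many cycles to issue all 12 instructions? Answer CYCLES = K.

t=0 i0:mulh.MUL ; RAW+WAW r2
t=1 i1&i2:and.ALU+blt.BR ; pair
t=2 i3:xor.ALU ; RAW r3
t=3 i4:blt.BR ; no-port BR/BR
t=4 i5&i6:bne.BR+st.MEM ; pair
t=5 i7:bne.BR ; no-port BR/BR
t=6 i8&i9:bne.BR+or.ALU ; pair
t=7 i10:xor.ALU ; RAW+WAW r2
t=8 i11:add.ALU ; tail

CYCLES = 9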